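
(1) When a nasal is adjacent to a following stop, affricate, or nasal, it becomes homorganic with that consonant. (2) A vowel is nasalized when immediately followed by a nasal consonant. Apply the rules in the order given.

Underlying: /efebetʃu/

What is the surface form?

[efebetʃu]

Rule 1: no segment meets the rule's conditions; no change.
After rule 1: efebetʃu
Rule 2: no segment meets the rule's conditions; no change.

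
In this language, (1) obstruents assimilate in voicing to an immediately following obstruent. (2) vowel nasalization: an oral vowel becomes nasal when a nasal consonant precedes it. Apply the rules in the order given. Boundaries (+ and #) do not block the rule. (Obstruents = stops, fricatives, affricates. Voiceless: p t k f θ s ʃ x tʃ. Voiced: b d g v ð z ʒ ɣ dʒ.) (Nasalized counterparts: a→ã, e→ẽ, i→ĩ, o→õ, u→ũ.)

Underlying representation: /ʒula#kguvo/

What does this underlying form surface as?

Rule 1: /k/ before /g/ (voiced) → [g]
After rule 1: ʒula#gguvo
Rule 2: no segment meets the rule's conditions; no change.

[ʒula#gguvo]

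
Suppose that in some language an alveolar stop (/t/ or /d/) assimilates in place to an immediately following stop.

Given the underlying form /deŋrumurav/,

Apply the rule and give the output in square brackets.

no segment meets the rule's conditions; no change.

[deŋrumurav]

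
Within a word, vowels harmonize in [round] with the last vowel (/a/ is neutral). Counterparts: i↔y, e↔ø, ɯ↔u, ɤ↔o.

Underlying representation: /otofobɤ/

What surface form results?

/o/ harmonizes with /ɤ/ ([-round]) → [ɤ]
/o/ harmonizes with /ɤ/ ([-round]) → [ɤ]
/o/ harmonizes with /ɤ/ ([-round]) → [ɤ]

[ɤtɤfɤbɤ]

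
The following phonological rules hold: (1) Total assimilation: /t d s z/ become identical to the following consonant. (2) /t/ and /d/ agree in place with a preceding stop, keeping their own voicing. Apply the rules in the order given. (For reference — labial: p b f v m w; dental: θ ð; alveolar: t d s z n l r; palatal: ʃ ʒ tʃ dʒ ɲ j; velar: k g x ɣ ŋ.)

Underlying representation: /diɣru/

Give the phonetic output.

Rule 1: no segment meets the rule's conditions; no change.
After rule 1: diɣru
Rule 2: no segment meets the rule's conditions; no change.

[diɣru]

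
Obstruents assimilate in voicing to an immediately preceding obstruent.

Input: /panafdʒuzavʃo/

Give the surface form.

[panaftʃuzavʒo]

/dʒ/ after /f/ (voiceless) → [tʃ]
/ʃ/ after /v/ (voiced) → [ʒ]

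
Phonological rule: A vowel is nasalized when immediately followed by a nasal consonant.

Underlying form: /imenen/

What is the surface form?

/i/ before nasal /m/ → [ĩ]
/e/ before nasal /n/ → [ẽ]
/e/ before nasal /n/ → [ẽ]

[ĩmẽnẽn]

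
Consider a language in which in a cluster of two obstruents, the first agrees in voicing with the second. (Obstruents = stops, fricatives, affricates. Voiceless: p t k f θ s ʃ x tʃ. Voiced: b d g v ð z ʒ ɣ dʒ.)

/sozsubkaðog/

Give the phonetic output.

[sossupkaðog]

/z/ before /s/ (voiceless) → [s]
/b/ before /k/ (voiceless) → [p]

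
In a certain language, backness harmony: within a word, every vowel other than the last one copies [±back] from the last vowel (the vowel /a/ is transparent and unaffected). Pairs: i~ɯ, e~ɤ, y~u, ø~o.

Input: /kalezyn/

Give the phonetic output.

no segment meets the rule's conditions; no change.

[kalezyn]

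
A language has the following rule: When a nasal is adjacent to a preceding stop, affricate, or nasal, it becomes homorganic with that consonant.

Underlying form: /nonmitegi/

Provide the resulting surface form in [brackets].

[nonnitegi]

/m/ after /n/ (alveolar) → [n]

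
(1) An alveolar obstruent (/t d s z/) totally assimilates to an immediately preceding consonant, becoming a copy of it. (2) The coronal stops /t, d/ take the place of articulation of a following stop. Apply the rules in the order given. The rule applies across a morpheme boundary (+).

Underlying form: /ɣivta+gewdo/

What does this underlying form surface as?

[ɣivva+gewwo]

Rule 1: /t/ after /v/ → [v] (total assimilation)
Rule 1: /d/ after /w/ → [w] (total assimilation)
After rule 1: ɣivva+gewwo
Rule 2: no segment meets the rule's conditions; no change.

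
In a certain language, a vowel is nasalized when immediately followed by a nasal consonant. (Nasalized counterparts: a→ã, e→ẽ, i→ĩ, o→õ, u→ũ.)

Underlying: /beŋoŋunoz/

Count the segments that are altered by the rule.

/e/ before nasal /ŋ/ → [ẽ]
/o/ before nasal /ŋ/ → [õ]
/u/ before nasal /n/ → [ũ]
3 segments change.

3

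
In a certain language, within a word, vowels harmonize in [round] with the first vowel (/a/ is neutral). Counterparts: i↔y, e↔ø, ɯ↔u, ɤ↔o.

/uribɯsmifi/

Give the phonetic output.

/i/ harmonizes with /u/ ([+round]) → [y]
/ɯ/ harmonizes with /u/ ([+round]) → [u]
/i/ harmonizes with /u/ ([+round]) → [y]
/i/ harmonizes with /u/ ([+round]) → [y]

[urybusmyfy]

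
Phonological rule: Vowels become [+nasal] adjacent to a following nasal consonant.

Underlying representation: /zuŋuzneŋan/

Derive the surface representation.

/u/ before nasal /ŋ/ → [ũ]
/e/ before nasal /ŋ/ → [ẽ]
/a/ before nasal /n/ → [ã]

[zũŋuznẽŋãn]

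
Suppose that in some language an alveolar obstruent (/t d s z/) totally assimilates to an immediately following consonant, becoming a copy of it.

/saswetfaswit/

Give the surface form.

[sawweffawwit]

/s/ before /w/ → [w] (total assimilation)
/t/ before /f/ → [f] (total assimilation)
/s/ before /w/ → [w] (total assimilation)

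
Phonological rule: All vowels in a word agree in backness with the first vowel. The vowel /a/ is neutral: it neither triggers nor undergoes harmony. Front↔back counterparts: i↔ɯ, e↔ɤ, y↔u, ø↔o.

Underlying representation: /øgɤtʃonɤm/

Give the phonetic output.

[øgetʃønem]

/ɤ/ harmonizes with /ø/ ([-back]) → [e]
/o/ harmonizes with /ø/ ([-back]) → [ø]
/ɤ/ harmonizes with /ø/ ([-back]) → [e]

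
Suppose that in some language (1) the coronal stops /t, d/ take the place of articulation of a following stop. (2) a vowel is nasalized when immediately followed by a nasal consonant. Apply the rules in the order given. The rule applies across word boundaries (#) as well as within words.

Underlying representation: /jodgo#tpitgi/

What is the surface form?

Rule 1: /d/ before /g/ (velar) → [g]
Rule 1: /t/ before /p/ (labial) → [p]
Rule 1: /t/ before /g/ (velar) → [k]
After rule 1: joggo#ppikgi
Rule 2: no segment meets the rule's conditions; no change.

[joggo#ppikgi]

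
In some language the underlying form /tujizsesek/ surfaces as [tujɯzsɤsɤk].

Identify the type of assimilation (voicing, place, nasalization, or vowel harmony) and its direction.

/i/→[ɯ] /e/→[ɤ] /e/→[ɤ].
Vowels agree with the first vowel, so the harmony is progressive.

vowel harmony, progressive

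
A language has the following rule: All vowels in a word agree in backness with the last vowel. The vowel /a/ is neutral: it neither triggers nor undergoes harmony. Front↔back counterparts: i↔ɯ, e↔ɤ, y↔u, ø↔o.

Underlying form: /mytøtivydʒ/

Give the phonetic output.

no segment meets the rule's conditions; no change.

[mytøtivydʒ]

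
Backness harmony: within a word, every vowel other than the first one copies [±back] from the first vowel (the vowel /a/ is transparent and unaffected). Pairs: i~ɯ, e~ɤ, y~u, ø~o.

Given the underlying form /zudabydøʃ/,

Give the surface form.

/y/ harmonizes with /u/ ([+back]) → [u]
/ø/ harmonizes with /u/ ([+back]) → [o]

[zudabudoʃ]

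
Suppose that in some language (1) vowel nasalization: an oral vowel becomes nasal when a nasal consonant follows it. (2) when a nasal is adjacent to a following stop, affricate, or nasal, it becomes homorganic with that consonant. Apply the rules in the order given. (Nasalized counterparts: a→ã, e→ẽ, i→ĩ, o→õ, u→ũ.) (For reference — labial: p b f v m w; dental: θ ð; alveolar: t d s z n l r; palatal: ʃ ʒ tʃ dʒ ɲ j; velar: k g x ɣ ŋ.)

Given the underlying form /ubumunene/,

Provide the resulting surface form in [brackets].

[ubũmũnẽne]

Rule 1: /u/ before nasal /m/ → [ũ]
Rule 1: /u/ before nasal /n/ → [ũ]
Rule 1: /e/ before nasal /n/ → [ẽ]
After rule 1: ubũmũnẽne
Rule 2: no segment meets the rule's conditions; no change.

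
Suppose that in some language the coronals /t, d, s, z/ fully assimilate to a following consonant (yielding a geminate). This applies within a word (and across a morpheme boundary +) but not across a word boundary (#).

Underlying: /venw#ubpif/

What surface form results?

[venw#ubpif]

no segment meets the rule's conditions; no change.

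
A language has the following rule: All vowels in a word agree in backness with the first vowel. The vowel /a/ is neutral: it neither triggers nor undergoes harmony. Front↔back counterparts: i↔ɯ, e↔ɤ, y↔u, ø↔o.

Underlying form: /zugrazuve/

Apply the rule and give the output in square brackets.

[zugrazuvɤ]

/e/ harmonizes with /u/ ([+back]) → [ɤ]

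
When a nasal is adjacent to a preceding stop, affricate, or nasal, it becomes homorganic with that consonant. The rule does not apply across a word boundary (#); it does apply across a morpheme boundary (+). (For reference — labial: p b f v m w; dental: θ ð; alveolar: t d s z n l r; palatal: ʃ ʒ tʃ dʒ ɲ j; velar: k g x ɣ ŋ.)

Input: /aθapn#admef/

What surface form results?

/n/ after /p/ (labial) → [m]
/m/ after /d/ (alveolar) → [n]

[aθapm#adnef]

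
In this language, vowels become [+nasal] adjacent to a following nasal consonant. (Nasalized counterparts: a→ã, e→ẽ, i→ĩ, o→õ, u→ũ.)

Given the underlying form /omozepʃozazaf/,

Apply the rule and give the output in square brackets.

[õmozepʃozazaf]

/o/ before nasal /m/ → [õ]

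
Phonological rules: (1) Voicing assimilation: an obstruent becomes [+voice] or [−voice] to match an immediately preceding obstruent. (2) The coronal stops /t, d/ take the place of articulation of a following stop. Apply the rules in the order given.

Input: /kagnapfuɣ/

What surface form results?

[kagnapfuɣ]

Rule 1: no segment meets the rule's conditions; no change.
After rule 1: kagnapfuɣ
Rule 2: no segment meets the rule's conditions; no change.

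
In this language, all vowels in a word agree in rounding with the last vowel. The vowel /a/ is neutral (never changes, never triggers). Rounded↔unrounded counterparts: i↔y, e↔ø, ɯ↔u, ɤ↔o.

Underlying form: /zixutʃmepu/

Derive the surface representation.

[zyxutʃmøpu]

/i/ harmonizes with /u/ ([+round]) → [y]
/e/ harmonizes with /u/ ([+round]) → [ø]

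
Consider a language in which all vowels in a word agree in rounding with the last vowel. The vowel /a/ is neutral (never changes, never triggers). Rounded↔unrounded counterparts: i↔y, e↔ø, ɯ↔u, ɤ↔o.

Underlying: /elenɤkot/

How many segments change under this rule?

/e/ harmonizes with /o/ ([+round]) → [ø]
/e/ harmonizes with /o/ ([+round]) → [ø]
/ɤ/ harmonizes with /o/ ([+round]) → [o]
3 segments change.

3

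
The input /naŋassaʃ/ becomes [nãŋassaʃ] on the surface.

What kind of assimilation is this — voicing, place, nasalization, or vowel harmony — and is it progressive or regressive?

nasalization, regressive

/a/→[ã].
Each target copies a feature from the following segment, so the direction is regressive.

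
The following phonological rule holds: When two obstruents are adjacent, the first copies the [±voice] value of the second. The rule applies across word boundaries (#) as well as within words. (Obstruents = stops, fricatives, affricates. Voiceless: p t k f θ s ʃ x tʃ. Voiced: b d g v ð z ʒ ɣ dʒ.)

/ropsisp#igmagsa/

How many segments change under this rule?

/g/ before /s/ (voiceless) → [k]
1 segment changes.

1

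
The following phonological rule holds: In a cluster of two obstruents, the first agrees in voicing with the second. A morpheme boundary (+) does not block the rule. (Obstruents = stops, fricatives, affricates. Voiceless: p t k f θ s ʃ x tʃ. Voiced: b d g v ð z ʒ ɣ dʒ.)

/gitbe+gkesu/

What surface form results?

/t/ before /b/ (voiced) → [d]
/g/ before /k/ (voiceless) → [k]

[gidbe+kkesu]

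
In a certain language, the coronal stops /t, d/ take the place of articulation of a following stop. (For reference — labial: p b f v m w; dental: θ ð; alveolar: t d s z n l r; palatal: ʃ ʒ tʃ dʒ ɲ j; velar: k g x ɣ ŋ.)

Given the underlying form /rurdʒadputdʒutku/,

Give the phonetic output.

/d/ before /p/ (labial) → [b]
/t/ before /k/ (velar) → [k]

[rurdʒabputdʒukku]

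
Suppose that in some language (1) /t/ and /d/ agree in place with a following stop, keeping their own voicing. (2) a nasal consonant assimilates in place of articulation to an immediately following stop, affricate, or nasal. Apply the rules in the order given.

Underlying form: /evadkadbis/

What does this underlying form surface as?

Rule 1: /d/ before /k/ (velar) → [g]
Rule 1: /d/ before /b/ (labial) → [b]
After rule 1: evagkabbis
Rule 2: no segment meets the rule's conditions; no change.

[evagkabbis]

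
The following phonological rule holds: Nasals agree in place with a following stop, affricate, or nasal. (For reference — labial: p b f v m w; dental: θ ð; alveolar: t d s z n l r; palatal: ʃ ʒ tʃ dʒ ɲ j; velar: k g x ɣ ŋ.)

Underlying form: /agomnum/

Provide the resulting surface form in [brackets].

[agonnum]

/m/ before /n/ (alveolar) → [n]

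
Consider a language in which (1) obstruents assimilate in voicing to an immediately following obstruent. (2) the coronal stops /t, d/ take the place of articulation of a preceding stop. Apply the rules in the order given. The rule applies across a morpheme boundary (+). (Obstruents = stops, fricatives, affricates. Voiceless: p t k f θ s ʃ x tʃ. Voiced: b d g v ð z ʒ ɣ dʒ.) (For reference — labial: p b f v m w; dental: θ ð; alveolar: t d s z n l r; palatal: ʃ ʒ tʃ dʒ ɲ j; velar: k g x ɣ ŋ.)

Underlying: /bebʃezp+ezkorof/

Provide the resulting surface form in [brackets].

[bepʃesp+eskorof]

Rule 1: /b/ before /ʃ/ (voiceless) → [p]
Rule 1: /z/ before /p/ (voiceless) → [s]
Rule 1: /z/ before /k/ (voiceless) → [s]
After rule 1: bepʃesp+eskorof
Rule 2: no segment meets the rule's conditions; no change.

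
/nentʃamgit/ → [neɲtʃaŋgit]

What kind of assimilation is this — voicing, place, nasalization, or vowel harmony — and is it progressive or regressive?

/n/→[ɲ] /m/→[ŋ].
Each target copies a feature from the following segment, so the direction is regressive.

place assimilation, regressive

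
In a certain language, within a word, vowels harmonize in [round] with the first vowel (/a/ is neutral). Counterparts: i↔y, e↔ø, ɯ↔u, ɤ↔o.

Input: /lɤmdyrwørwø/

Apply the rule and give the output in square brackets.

/y/ harmonizes with /ɤ/ ([-round]) → [i]
/ø/ harmonizes with /ɤ/ ([-round]) → [e]
/ø/ harmonizes with /ɤ/ ([-round]) → [e]

[lɤmdirwerwe]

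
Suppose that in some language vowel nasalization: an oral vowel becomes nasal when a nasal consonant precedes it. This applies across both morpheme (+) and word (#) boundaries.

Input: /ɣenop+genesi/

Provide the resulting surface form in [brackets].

[ɣenõp+genẽsi]

/o/ after nasal /n/ → [õ]
/e/ after nasal /n/ → [ẽ]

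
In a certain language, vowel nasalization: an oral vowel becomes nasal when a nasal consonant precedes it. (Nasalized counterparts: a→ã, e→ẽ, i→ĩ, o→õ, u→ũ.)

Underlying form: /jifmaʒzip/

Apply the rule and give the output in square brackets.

/a/ after nasal /m/ → [ã]

[jifmãʒzip]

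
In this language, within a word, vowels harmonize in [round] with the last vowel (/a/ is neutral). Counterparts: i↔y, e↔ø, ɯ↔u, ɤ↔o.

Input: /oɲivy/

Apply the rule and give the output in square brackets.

[oɲyvy]

/i/ harmonizes with /y/ ([+round]) → [y]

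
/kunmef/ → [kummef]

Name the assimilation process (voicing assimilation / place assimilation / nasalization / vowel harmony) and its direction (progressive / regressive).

place assimilation, regressive

/n/→[m].
Each target copies a feature from the following segment, so the direction is regressive.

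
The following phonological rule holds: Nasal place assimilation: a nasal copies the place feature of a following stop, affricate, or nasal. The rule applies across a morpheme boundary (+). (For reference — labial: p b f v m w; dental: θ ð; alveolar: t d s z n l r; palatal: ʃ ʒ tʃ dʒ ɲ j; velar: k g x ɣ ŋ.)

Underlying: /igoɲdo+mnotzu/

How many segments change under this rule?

2

/ɲ/ before /d/ (alveolar) → [n]
/m/ before /n/ (alveolar) → [n]
2 segments change.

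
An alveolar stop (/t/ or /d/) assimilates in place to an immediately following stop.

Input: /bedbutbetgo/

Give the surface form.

[bebbupbekgo]

/d/ before /b/ (labial) → [b]
/t/ before /b/ (labial) → [p]
/t/ before /g/ (velar) → [k]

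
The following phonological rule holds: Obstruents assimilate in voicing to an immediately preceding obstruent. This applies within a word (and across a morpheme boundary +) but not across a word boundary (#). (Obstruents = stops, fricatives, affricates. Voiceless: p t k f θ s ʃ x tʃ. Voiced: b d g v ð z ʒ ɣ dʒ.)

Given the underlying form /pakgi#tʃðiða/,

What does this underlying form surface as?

[pakki#tʃθiða]

/g/ after /k/ (voiceless) → [k]
/ð/ after /tʃ/ (voiceless) → [θ]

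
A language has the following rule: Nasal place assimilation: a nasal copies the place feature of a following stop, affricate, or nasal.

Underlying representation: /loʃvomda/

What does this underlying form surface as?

[loʃvonda]

/m/ before /d/ (alveolar) → [n]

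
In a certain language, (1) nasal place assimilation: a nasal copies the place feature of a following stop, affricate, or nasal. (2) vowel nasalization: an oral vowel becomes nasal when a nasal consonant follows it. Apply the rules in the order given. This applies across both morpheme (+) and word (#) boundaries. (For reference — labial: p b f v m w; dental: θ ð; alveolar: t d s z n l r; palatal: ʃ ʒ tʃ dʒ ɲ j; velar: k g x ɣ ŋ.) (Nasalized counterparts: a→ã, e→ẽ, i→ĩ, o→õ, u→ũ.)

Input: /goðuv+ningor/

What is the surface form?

[goðuv+nĩŋgor]

Rule 1: /n/ before /g/ (velar) → [ŋ]
After rule 1: goðuv+niŋgor
Rule 2: /i/ before nasal /ŋ/ → [ĩ]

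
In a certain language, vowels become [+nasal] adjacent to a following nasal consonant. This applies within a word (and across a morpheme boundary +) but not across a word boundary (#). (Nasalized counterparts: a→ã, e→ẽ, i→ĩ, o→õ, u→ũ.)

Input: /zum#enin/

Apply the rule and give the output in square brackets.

/u/ before nasal /m/ → [ũ]
/e/ before nasal /n/ → [ẽ]
/i/ before nasal /n/ → [ĩ]

[zũm#ẽnĩn]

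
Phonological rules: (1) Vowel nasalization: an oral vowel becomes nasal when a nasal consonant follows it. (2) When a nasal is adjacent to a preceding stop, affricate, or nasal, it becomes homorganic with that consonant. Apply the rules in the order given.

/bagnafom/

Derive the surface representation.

[bagŋafõm]

Rule 1: /o/ before nasal /m/ → [õ]
After rule 1: bagnafõm
Rule 2: /n/ after /g/ (velar) → [ŋ]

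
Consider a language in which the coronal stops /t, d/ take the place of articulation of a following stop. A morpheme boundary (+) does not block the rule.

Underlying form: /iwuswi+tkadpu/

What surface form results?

/t/ before /k/ (velar) → [k]
/d/ before /p/ (labial) → [b]

[iwuswi+kkabpu]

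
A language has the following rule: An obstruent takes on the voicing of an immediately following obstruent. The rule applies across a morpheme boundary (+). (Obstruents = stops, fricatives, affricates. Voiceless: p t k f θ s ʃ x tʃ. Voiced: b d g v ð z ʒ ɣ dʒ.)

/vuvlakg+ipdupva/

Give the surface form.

[vuvlagg+ibdubva]

/k/ before /g/ (voiced) → [g]
/p/ before /d/ (voiced) → [b]
/p/ before /v/ (voiced) → [b]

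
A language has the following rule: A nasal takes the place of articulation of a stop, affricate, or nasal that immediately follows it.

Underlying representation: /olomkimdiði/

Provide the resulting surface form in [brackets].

/m/ before /k/ (velar) → [ŋ]
/m/ before /d/ (alveolar) → [n]

[oloŋkindiði]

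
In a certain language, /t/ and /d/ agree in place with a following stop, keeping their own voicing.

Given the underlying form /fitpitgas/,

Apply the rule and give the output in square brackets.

/t/ before /p/ (labial) → [p]
/t/ before /g/ (velar) → [k]

[fippikgas]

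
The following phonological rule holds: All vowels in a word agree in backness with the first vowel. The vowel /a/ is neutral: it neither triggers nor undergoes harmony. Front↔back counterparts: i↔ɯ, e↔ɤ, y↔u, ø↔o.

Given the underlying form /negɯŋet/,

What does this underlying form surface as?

[negiŋet]

/ɯ/ harmonizes with /e/ ([-back]) → [i]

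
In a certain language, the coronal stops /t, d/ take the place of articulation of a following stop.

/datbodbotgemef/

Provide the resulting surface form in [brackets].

/t/ before /b/ (labial) → [p]
/d/ before /b/ (labial) → [b]
/t/ before /g/ (velar) → [k]

[dapbobbokgemef]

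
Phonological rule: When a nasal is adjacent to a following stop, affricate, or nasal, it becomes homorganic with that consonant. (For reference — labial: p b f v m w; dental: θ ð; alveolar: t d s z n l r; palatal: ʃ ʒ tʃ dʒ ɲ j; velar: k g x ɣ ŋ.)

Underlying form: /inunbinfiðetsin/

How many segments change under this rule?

/n/ before /b/ (labial) → [m]
1 segment changes.

1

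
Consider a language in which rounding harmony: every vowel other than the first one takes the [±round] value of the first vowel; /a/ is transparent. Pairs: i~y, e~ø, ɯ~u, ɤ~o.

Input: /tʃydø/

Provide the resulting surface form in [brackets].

no segment meets the rule's conditions; no change.

[tʃydø]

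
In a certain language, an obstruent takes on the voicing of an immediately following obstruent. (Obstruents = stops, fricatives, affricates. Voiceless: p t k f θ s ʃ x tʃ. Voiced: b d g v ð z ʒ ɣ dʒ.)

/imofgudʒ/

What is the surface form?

[imovgudʒ]

/f/ before /g/ (voiced) → [v]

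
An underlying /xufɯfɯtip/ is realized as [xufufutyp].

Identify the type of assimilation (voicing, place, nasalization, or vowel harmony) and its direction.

/ɯ/→[u] /ɯ/→[u] /i/→[y].
Vowels agree with the first vowel, so the harmony is progressive.

vowel harmony, progressive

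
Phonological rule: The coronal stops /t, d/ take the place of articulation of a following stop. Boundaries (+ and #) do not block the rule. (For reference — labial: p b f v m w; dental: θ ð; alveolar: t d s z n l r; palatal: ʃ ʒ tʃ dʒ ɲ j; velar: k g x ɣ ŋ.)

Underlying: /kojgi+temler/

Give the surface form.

[kojgi+temler]

no segment meets the rule's conditions; no change.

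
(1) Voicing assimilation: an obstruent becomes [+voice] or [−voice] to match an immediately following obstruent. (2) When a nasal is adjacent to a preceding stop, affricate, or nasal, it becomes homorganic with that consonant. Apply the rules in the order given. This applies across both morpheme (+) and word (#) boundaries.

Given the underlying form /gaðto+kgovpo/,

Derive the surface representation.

Rule 1: /ð/ before /t/ (voiceless) → [θ]
Rule 1: /k/ before /g/ (voiced) → [g]
Rule 1: /v/ before /p/ (voiceless) → [f]
After rule 1: gaθto+ggofpo
Rule 2: no segment meets the rule's conditions; no change.

[gaθto+ggofpo]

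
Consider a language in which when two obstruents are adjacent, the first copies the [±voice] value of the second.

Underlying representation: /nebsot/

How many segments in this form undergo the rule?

1

/b/ before /s/ (voiceless) → [p]
1 segment changes.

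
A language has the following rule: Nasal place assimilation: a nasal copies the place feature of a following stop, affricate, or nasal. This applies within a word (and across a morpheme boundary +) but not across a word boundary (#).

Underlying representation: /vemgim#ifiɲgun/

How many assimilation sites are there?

/m/ before /g/ (velar) → [ŋ]
/ɲ/ before /g/ (velar) → [ŋ]
2 segments change.

2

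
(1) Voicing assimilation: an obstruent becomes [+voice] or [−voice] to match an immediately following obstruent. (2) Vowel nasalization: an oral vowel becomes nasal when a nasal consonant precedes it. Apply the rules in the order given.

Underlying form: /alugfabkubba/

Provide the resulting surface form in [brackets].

[alukfapkubba]

Rule 1: /g/ before /f/ (voiceless) → [k]
Rule 1: /b/ before /k/ (voiceless) → [p]
After rule 1: alukfapkubba
Rule 2: no segment meets the rule's conditions; no change.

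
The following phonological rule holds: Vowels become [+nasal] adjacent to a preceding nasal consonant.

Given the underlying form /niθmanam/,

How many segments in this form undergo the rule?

/i/ after nasal /n/ → [ĩ]
/a/ after nasal /m/ → [ã]
/a/ after nasal /n/ → [ã]
3 segments change.

3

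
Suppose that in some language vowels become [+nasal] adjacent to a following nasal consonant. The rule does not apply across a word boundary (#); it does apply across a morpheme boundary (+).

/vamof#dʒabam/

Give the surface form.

[vãmof#dʒabãm]

/a/ before nasal /m/ → [ã]
/a/ before nasal /m/ → [ã]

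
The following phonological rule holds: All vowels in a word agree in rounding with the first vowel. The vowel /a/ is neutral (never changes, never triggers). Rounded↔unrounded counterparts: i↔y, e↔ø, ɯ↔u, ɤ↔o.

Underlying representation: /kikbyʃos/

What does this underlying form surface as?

[kikbiʃɤs]

/y/ harmonizes with /i/ ([-round]) → [i]
/o/ harmonizes with /i/ ([-round]) → [ɤ]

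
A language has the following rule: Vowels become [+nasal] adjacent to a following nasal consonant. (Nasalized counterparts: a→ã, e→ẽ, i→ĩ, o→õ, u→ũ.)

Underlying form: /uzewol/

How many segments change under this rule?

0

No segment meets the rule's conditions.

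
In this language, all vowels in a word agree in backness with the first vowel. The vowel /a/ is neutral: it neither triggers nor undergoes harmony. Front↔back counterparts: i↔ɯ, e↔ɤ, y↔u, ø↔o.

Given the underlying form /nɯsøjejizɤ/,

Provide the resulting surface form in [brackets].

[nɯsojɤjɯzɤ]

/ø/ harmonizes with /ɯ/ ([+back]) → [o]
/e/ harmonizes with /ɯ/ ([+back]) → [ɤ]
/i/ harmonizes with /ɯ/ ([+back]) → [ɯ]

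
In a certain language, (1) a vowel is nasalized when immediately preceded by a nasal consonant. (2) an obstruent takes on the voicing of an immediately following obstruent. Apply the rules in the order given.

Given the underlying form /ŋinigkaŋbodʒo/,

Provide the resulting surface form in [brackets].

Rule 1: /i/ after nasal /ŋ/ → [ĩ]
Rule 1: /i/ after nasal /n/ → [ĩ]
After rule 1: ŋĩnĩgkaŋbodʒo
Rule 2: /g/ before /k/ (voiceless) → [k]

[ŋĩnĩkkaŋbodʒo]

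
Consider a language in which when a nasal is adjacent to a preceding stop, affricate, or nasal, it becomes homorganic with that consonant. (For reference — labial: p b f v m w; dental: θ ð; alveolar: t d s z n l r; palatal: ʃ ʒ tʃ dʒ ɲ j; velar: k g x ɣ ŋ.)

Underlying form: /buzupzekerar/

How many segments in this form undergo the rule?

0

No segment meets the rule's conditions.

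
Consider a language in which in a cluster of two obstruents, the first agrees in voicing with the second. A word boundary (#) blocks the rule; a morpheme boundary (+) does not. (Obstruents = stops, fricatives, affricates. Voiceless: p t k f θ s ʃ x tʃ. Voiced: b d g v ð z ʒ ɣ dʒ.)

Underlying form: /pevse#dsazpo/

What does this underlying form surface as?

/v/ before /s/ (voiceless) → [f]
/d/ before /s/ (voiceless) → [t]
/z/ before /p/ (voiceless) → [s]

[pefse#tsaspo]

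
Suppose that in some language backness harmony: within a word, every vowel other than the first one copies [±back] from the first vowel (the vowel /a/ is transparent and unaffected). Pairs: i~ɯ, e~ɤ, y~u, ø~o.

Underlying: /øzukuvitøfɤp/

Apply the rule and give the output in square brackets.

/u/ harmonizes with /ø/ ([-back]) → [y]
/u/ harmonizes with /ø/ ([-back]) → [y]
/ɤ/ harmonizes with /ø/ ([-back]) → [e]

[øzykyvitøfep]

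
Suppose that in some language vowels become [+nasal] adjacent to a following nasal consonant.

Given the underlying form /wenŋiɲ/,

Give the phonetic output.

[wẽnŋĩɲ]

/e/ before nasal /n/ → [ẽ]
/i/ before nasal /ɲ/ → [ĩ]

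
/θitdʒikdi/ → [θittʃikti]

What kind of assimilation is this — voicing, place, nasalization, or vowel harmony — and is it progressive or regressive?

/dʒ/→[tʃ] /d/→[t].
Each target copies a feature from the preceding segment, so the direction is progressive.

voicing assimilation, progressive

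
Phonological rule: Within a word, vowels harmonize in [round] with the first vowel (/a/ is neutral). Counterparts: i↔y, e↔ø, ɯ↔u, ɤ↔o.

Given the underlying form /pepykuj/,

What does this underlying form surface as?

[pepikɯj]

/y/ harmonizes with /e/ ([-round]) → [i]
/u/ harmonizes with /e/ ([-round]) → [ɯ]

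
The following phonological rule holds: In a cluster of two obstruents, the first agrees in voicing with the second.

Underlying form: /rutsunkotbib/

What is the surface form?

[rutsunkodbib]

/t/ before /b/ (voiced) → [d]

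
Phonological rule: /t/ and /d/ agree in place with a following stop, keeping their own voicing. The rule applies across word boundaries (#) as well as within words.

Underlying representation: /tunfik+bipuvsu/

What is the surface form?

no segment meets the rule's conditions; no change.

[tunfik+bipuvsu]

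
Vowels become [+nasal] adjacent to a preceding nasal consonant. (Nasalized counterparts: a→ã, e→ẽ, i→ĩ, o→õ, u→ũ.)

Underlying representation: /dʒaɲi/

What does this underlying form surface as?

/i/ after nasal /ɲ/ → [ĩ]

[dʒaɲĩ]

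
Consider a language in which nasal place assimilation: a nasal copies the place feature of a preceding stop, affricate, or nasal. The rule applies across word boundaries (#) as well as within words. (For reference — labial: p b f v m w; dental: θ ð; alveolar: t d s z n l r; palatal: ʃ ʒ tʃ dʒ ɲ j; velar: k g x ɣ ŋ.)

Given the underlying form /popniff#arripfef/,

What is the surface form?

[popmiff#arripfef]

/n/ after /p/ (labial) → [m]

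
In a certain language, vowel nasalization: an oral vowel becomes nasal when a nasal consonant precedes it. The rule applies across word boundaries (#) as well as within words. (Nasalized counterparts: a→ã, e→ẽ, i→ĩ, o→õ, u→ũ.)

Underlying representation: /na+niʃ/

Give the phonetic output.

/a/ after nasal /n/ → [ã]
/i/ after nasal /n/ → [ĩ]

[nã+nĩʃ]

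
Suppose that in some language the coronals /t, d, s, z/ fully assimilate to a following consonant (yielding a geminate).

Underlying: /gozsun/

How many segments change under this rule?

/z/ before /s/ → [s] (total assimilation)
1 segment changes.

1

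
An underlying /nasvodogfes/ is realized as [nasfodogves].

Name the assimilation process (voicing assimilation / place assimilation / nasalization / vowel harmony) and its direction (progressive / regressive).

/v/→[f] /f/→[v].
Each target copies a feature from the preceding segment, so the direction is progressive.

voicing assimilation, progressive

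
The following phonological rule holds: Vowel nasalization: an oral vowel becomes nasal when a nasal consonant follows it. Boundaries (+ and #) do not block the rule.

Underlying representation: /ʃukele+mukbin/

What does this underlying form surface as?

/e/ before nasal /m/ → [ẽ]
/i/ before nasal /n/ → [ĩ]

[ʃukelẽ+mukbĩn]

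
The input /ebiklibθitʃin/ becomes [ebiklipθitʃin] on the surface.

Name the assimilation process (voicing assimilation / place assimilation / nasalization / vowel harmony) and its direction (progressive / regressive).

/b/→[p].
Each target copies a feature from the following segment, so the direction is regressive.

voicing assimilation, regressive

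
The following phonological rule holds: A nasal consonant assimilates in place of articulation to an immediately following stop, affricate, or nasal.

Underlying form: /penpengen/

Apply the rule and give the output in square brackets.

/n/ before /p/ (labial) → [m]
/n/ before /g/ (velar) → [ŋ]

[pempeŋgen]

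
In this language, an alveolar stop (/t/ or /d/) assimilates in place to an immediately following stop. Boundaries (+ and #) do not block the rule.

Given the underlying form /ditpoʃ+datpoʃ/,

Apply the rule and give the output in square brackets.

[dippoʃ+dappoʃ]

/t/ before /p/ (labial) → [p]
/t/ before /p/ (labial) → [p]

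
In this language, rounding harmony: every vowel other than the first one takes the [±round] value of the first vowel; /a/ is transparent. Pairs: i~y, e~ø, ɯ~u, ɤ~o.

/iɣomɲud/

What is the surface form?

/o/ harmonizes with /i/ ([-round]) → [ɤ]
/u/ harmonizes with /i/ ([-round]) → [ɯ]

[iɣɤmɲɯd]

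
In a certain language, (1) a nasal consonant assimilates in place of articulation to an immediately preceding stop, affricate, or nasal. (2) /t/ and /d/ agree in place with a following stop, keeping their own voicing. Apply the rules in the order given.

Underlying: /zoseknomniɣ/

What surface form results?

Rule 1: /n/ after /k/ (velar) → [ŋ]
Rule 1: /n/ after /m/ (labial) → [m]
After rule 1: zosekŋommiɣ
Rule 2: no segment meets the rule's conditions; no change.

[zosekŋommiɣ]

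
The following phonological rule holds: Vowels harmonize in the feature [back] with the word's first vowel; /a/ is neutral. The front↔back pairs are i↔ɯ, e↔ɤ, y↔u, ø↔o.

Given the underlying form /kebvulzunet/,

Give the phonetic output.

[kebvylzynet]

/u/ harmonizes with /e/ ([-back]) → [y]
/u/ harmonizes with /e/ ([-back]) → [y]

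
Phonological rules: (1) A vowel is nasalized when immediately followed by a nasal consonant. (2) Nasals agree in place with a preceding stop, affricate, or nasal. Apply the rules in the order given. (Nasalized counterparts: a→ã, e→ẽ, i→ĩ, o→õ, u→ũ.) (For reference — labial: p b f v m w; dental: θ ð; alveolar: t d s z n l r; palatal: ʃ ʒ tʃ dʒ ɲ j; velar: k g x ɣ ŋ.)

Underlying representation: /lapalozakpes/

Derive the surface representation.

[lapalozakpes]

Rule 1: no segment meets the rule's conditions; no change.
After rule 1: lapalozakpes
Rule 2: no segment meets the rule's conditions; no change.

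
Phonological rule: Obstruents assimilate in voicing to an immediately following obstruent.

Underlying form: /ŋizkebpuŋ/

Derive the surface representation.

[ŋiskeppuŋ]

/z/ before /k/ (voiceless) → [s]
/b/ before /p/ (voiceless) → [p]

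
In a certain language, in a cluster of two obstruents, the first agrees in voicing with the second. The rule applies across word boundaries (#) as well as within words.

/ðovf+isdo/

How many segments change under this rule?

2

/v/ before /f/ (voiceless) → [f]
/s/ before /d/ (voiced) → [z]
2 segments change.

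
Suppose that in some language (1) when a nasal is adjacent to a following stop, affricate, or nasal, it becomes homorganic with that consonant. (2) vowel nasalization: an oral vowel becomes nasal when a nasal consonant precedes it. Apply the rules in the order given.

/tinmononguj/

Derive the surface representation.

[timmõnõŋguj]

Rule 1: /n/ before /m/ (labial) → [m]
Rule 1: /n/ before /g/ (velar) → [ŋ]
After rule 1: timmonoŋguj
Rule 2: /o/ after nasal /m/ → [õ]
Rule 2: /o/ after nasal /n/ → [õ]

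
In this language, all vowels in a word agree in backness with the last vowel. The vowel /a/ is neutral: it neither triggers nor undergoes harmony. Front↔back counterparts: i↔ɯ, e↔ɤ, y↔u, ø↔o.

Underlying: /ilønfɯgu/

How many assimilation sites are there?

2

/i/ harmonizes with /u/ ([+back]) → [ɯ]
/ø/ harmonizes with /u/ ([+back]) → [o]
2 segments change.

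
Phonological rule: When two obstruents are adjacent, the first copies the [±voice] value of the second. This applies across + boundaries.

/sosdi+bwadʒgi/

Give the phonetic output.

/s/ before /d/ (voiced) → [z]

[sozdi+bwadʒgi]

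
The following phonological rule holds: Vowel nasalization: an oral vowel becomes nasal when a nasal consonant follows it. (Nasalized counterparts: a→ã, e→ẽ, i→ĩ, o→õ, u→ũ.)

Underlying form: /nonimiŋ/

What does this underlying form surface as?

/o/ before nasal /n/ → [õ]
/i/ before nasal /m/ → [ĩ]
/i/ before nasal /ŋ/ → [ĩ]

[nõnĩmĩŋ]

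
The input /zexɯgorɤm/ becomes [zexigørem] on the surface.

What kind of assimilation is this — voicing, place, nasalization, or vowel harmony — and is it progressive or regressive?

/ɯ/→[i] /o/→[ø] /ɤ/→[e].
Vowels agree with the first vowel, so the harmony is progressive.

vowel harmony, progressive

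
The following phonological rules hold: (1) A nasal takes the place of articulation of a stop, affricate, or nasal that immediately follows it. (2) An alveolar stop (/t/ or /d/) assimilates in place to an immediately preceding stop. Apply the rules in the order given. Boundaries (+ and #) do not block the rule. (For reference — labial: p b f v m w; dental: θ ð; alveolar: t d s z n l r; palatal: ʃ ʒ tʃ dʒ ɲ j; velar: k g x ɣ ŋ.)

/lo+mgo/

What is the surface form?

[lo+ŋgo]

Rule 1: /m/ before /g/ (velar) → [ŋ]
After rule 1: lo+ŋgo
Rule 2: no segment meets the rule's conditions; no change.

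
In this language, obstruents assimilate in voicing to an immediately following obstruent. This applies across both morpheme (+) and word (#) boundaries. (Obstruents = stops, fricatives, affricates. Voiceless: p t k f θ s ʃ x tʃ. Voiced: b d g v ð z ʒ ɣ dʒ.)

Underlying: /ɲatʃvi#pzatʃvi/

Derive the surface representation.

[ɲadʒvi#bzadʒvi]

/tʃ/ before /v/ (voiced) → [dʒ]
/p/ before /z/ (voiced) → [b]
/tʃ/ before /v/ (voiced) → [dʒ]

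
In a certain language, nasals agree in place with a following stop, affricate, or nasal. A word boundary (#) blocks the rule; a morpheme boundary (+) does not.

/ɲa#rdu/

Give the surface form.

no segment meets the rule's conditions; no change.

[ɲa#rdu]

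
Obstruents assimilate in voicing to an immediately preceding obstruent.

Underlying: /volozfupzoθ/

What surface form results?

[volozvupsoθ]

/f/ after /z/ (voiced) → [v]
/z/ after /p/ (voiceless) → [s]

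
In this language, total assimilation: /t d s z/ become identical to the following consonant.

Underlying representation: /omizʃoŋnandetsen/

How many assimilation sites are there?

2

/z/ before /ʃ/ → [ʃ] (total assimilation)
/t/ before /s/ → [s] (total assimilation)
2 segments change.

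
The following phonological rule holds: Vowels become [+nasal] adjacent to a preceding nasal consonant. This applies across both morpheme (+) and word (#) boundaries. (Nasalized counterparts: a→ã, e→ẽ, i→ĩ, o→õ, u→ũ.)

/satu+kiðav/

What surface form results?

no segment meets the rule's conditions; no change.

[satu+kiðav]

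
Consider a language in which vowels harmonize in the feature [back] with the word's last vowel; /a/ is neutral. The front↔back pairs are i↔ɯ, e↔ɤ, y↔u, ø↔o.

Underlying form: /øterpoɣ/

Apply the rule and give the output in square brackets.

/ø/ harmonizes with /o/ ([+back]) → [o]
/e/ harmonizes with /o/ ([+back]) → [ɤ]

[otɤrpoɣ]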